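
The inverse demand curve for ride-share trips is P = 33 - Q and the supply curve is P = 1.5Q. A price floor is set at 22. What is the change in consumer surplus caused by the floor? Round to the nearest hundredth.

Without the control, 33 - Q = 1.5Q so Q* = 13.2 and P* = 19.8.
At the floor price 22, quantity demanded is (33 - 22)/1 = 11; demand is the short side, so Q = 11 trades at P = 22.
CS goes from (1/2)(13.2)(13.2) = 87.12 to 60.5 (computed as (33 - 22)(11) - (1/2)(1)(11)^2), a change of -26.62.

-26.62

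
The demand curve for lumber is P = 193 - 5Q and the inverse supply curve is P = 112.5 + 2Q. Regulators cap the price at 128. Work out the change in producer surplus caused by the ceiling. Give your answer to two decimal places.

Without the control, 193 - 5Q = 112.5 + 2Q so Q* = 11.5 and P* = 135.5.
At P = 128, sellers supply (128 - 112.5)/2 = 7.75 while buyers want more, so the quantity traded is 7.75 at price 128.
PS goes from (1/2)(11.5)(23) = 132.25 to 60.0625 (computed as (128 - 112.5)(7.75) - (1/2)(2)(7.75)^2), a change of -72.1875.

-72.19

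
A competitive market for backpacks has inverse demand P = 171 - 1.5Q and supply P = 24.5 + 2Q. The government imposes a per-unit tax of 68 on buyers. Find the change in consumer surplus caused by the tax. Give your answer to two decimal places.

-936.73

Pre-tax equilibrium: 171 - 1.5Q = 24.5 + 2Q gives Q* = 41.8571, P* = 108.2143.
A tax on buyers shifts demand down by 68: (171 - 68) - 1.5Q = 24.5 + 2Q, so Q_t = 22.4286. Buyers pay P_b = 137.3571; sellers receive P_s = P_b - 68 = 69.3571.
Consumers lose the trapezoid between P* and P_b out to Q_t plus the triangle from Q_t to Q*: change in CS = 377.2806 - 1314.0153 = -936.7347.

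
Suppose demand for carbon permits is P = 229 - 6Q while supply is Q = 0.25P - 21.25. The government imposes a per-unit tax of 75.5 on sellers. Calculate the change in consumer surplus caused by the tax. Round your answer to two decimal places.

-481.31

Rewriting supply in inverse form: P = 85 + 4Q.
Pre-tax equilibrium: 229 - 6Q = 85 + 4Q gives Q* = 14.4, P* = 142.6.
With the tax, sellers need 75.5 more per unit: 229 - 6Q = 85 + 4Q + 75.5, so Q_t = 6.85. Buyers pay P_b = 187.9; sellers receive P_s = P_b - 75.5 = 112.4.
Consumers lose the trapezoid between P* and P_b out to Q_t plus the triangle from Q_t to Q*: change in CS = 140.7675 - 622.08 = -481.3125.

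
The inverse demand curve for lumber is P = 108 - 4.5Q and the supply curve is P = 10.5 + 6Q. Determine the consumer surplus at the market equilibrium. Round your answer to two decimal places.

Set 108 - 4.5Q = 10.5 + 6Q, which gives 97.5 = 10.5Q, so Q* = 9.2857 and P* = 108 - 4.5(9.2857) = 66.2143.
The demand choke price is 108, so CS = (1/2)(Q*)(108 - P*) = (1/2)(9.2857)(41.7857) = 194.0051.

194.01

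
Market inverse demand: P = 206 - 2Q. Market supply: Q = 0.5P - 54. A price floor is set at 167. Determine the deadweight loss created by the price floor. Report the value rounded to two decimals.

Rewriting supply in inverse form: P = 108 + 2Q.
Without the control, 206 - 2Q = 108 + 2Q so Q* = 24.5 and P* = 157.
At the floor price 167, quantity demanded is (206 - 167)/2 = 19.5; demand is the short side, so Q = 19.5 trades at P = 167.
The lost-trades triangle has base Q* - 19.5 = 5 and height equal to the gap between the curves at Q = 19.5, which is 167 - 147 = 20. DWL = (1/2)(5)(20) = 50.

50.00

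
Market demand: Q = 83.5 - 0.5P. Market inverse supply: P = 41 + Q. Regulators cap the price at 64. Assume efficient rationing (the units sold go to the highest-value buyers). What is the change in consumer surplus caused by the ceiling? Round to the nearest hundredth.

76.00

Rewriting demand in inverse form: P = 167 - 2Q.
Without the control, 167 - 2Q = 41 + Q so Q* = 42 and P* = 83.
At P = 64, sellers supply (64 - 41)/1 = 23 while buyers want more, so the quantity traded is 23 at price 64.
CS goes from (1/2)(42)(84) = 1764 to 1840 (computed as (167 - 64)(23) - (1/2)(2)(23)^2), a change of 76.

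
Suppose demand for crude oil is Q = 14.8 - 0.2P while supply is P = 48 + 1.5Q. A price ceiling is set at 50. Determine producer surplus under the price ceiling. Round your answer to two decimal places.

1.33

Rewriting demand in inverse form: P = 74 - 5Q.
Without the control, 74 - 5Q = 48 + 1.5Q so Q* = 4 and P* = 54.
At the ceiling price 50, quantity supplied is (50 - 48)/1.5 = 1.3333; supply is the short side, so Q = 1.3333 trades at P = 50.
PS is the triangle above supply below 50: (1/2)(1.3333)(50 - 48) = 1.3333.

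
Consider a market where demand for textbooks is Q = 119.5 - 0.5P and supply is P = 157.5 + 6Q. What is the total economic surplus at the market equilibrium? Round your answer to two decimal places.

415.14

Rewriting demand in inverse form: P = 239 - 2Q.
Equilibrium: 239 - 2Q = 157.5 + 6Q, so Q* = 10.1875 and P* = 218.625.
CS = (1/2)(10.1875)(20.375) = 103.7852 and PS = (1/2)(10.1875)(61.125) = 311.3555, so total surplus = 415.1406.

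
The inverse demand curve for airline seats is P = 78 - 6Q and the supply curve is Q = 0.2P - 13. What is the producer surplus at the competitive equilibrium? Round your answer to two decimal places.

3.49

Rewriting supply in inverse form: P = 65 + 5Q.
Equilibrium: 78 - 6Q = 65 + 5Q, so Q* = 1.1818 and P* = 70.9091.
Producer surplus is the triangle above supply below P*: (1/2)(1.1818)(70.9091 - 65) = (1/2)(1.1818)(5.9091) = 3.4917.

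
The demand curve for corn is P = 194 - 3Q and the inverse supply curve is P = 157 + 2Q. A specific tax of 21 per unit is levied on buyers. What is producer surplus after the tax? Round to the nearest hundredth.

Pre-tax equilibrium: 194 - 3Q = 157 + 2Q gives Q* = 7.4, P* = 171.8.
A tax on buyers shifts demand down by 21: (194 - 21) - 3Q = 157 + 2Q, so Q_t = 3.2. Buyers pay P_b = 184.4; sellers receive P_s = P_b - 21 = 163.4.
PS = (1/2)(Q_t)(P_s - 157) = (1/2)(3.2)(6.4) = 10.24.

10.24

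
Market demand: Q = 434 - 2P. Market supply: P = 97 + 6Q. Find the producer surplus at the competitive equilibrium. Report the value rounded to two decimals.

1022.49

Rewriting demand in inverse form: P = 217 - 0.5Q.
Set 217 - 0.5Q = 97 + 6Q, which gives 120 = 6.5Q, so Q* = 18.4615 and P* = 217 - 0.5(18.4615) = 207.7692.
PS is the area between P* and the supply curve from 0 to Q*: (1/2)(18.4615)(110.7692) = 1022.4852.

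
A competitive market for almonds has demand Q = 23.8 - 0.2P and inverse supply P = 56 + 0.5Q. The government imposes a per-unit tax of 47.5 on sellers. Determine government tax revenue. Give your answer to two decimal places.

Rewriting demand in inverse form: P = 119 - 5Q.
Without the tax, 119 - 5Q = 56 + 0.5Q so Q* = 11.4545 and P* = 61.7273.
With the tax, sellers need 47.5 more per unit: 119 - 5Q = 56 + 0.5Q + 47.5, so Q_t = 2.8182. Buyers pay P_b = 104.9091; sellers receive P_s = P_b - 47.5 = 57.4091.
Revenue is the tax times quantity traded: 47.5 x 2.8182 = 133.8636.

133.86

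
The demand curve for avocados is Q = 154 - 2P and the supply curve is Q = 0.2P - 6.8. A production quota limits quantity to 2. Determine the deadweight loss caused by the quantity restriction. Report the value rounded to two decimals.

Rewriting demand in inverse form: P = 77 - 0.5Q.
Rewriting supply in inverse form: P = 34 + 5Q.
Unrestricted equilibrium: Q* = (77 - 34)/(0.5 + 5) = 7.8182.
At Q = 2 the demand price is 77 - 0.5(2) = 76 and the supply price is 34 + 5(2) = 44.
Deadweight loss is the triangle between the curves from 2 to 7.8182: (1/2)(76 - 44)(7.8182 - 2) = 93.0909.

93.09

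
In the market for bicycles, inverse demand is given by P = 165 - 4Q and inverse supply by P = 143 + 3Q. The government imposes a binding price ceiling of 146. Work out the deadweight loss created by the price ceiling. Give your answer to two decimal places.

Without the control, 165 - 4Q = 143 + 3Q so Q* = 3.1429 and P* = 152.4286.
At the ceiling price 146, quantity supplied is (146 - 143)/3 = 1; supply is the short side, so Q = 1 trades at P = 146.
At Q = 1 the demand price is 161 and the supply price is 146. Deadweight loss is the triangle between the curves from 1 to 3.1429: (1/2)(161 - 146)(3.1429 - 1) = 16.0714.

16.07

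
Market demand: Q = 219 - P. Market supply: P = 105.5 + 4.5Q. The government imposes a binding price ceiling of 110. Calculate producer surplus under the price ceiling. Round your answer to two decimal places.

2.25

Rewriting demand in inverse form: P = 219 - Q.
Without the control, 219 - Q = 105.5 + 4.5Q so Q* = 20.6364 and P* = 198.3636.
At P = 110, sellers supply (110 - 105.5)/4.5 = 1 while buyers want more, so the quantity traded is 1 at price 110.
PS is the triangle above supply below 110: (1/2)(1)(110 - 105.5) = 2.25.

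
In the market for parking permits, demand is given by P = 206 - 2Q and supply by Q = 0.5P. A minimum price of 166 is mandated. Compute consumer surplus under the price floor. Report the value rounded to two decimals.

400.00

Rewriting supply in inverse form: P = 2Q.
Without the control, 206 - 2Q = 2Q so Q* = 51.5 and P* = 103.
At P = 166, buyers demand (206 - 166)/2 = 20 while sellers would supply more, so the quantity traded is 20 at price 166.
CS is the triangle under demand above 166: (1/2)(20)(206 - 166) = 400.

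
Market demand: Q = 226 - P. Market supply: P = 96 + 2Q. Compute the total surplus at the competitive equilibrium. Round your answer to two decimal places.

2816.67

Rewriting demand in inverse form: P = 226 - Q.
Equilibrium: 226 - Q = 96 + 2Q, so Q* = 43.3333 and P* = 182.6667.
CS = (1/2)(43.3333)(43.3333) = 938.8889 and PS = (1/2)(43.3333)(86.6667) = 1877.7778, so total surplus = 2816.6667.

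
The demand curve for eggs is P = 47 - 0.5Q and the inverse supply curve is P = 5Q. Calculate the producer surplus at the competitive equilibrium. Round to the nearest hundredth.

Equilibrium: 47 - 0.5Q = 5Q, so Q* = 8.5455 and P* = 42.7273.
PS is the area between P* and the supply curve from 0 to Q*: (1/2)(8.5455)(42.7273) = 182.562.

182.56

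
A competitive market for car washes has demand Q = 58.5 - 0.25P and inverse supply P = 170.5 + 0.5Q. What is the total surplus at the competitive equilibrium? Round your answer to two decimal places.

448.03

Rewriting demand in inverse form: P = 234 - 4Q.
Equilibrium: 234 - 4Q = 170.5 + 0.5Q, so Q* = 14.1111 and P* = 177.5556.
Total surplus is the full triangle between the curves from 0 to Q*: (1/2)(14.1111)(234 - 170.5) = 448.0278.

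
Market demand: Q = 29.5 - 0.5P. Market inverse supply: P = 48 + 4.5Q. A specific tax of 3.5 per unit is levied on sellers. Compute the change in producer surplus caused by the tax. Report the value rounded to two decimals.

-3.45

Rewriting demand in inverse form: P = 59 - 2Q.
Without the tax, 59 - 2Q = 48 + 4.5Q so Q* = 1.6923 and P* = 55.6154.
A tax on sellers shifts supply up by 3.5: 59 - 2Q = 48 + 4.5Q + 3.5, so Q_t = 1.1538. Buyers pay P_b = 56.6923; sellers receive P_s = P_b - 3.5 = 53.1923.
Producers lose the trapezoid between P_s and P* out to Q_t plus the triangle from Q_t to Q*: change in PS = 2.9956 - 6.4438 = -3.4482.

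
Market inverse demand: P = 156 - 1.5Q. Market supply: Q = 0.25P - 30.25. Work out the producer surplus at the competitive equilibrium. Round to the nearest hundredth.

80.99

Rewriting supply in inverse form: P = 121 + 4Q.
Equilibrium: 156 - 1.5Q = 121 + 4Q, so Q* = 6.3636 and P* = 146.4545.
Producer surplus is the triangle above supply below P*: (1/2)(6.3636)(146.4545 - 121) = (1/2)(6.3636)(25.4545) = 80.9917.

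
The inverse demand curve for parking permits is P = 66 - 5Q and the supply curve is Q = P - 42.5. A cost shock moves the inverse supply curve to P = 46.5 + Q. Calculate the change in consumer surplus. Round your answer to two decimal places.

Rewriting supply in inverse form: P = 42.5 + Q.
Initial equilibrium: Q_0 = 3.9167, P_0 = 46.4167; CS_0 = (1/2)(3.9167)(19.5833) = 38.3507, PS_0 = (1/2)(3.9167)(3.9167) = 7.6701.
New equilibrium: 66 - 5Q = 46.5 + Q gives Q_1 = 3.25, P_1 = 49.75; CS_1 = 26.4062, PS_1 = 5.2812.
Change in consumer surplus = 26.4062 - 38.3507 = -11.9444.

-11.94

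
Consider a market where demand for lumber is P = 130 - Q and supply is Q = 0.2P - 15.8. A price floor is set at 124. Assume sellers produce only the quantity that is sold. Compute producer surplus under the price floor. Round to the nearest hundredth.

Rewriting supply in inverse form: P = 79 + 5Q.
Free-market equilibrium: 130 - Q = 79 + 5Q gives Q* = 8.5, P* = 121.5.
At the floor price 124, quantity demanded is (130 - 124)/1 = 6; demand is the short side, so Q = 6 trades at P = 124.
The supply price at Q = 6 is 109. PS is the trapezoid between 124 and supply over [0, 6]: (1/2)[(124 - 79) + (124 - 109)](6) = 180.

180.00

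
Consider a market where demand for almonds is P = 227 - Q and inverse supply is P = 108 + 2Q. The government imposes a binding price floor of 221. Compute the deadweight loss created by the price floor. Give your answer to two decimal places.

Free-market equilibrium: 227 - Q = 108 + 2Q gives Q* = 39.6667, P* = 187.3333.
At P = 221, buyers demand (227 - 221)/1 = 6 while sellers would supply more, so the quantity traded is 6 at price 221.
At Q = 6 the demand price is 221 and the supply price is 120. Deadweight loss is the triangle between the curves from 6 to 39.6667: (1/2)(221 - 120)(39.6667 - 6) = 1700.1667.

1700.17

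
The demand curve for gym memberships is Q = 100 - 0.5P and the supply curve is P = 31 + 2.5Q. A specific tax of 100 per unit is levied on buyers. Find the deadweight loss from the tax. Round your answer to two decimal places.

1111.11

Rewriting demand in inverse form: P = 200 - 2Q.
Pre-tax equilibrium: 200 - 2Q = 31 + 2.5Q gives Q* = 37.5556, P* = 124.8889.
A tax on buyers shifts demand down by 100: (200 - 100) - 2Q = 31 + 2.5Q, so Q_t = 15.3333. Buyers pay P_b = 169.3333; sellers receive P_s = P_b - 100 = 69.3333.
The welfare triangle lost has base Q* - Q_t = 22.2222 and height t = 100, so DWL = (1/2)(22.2222)(100) = 1111.1111.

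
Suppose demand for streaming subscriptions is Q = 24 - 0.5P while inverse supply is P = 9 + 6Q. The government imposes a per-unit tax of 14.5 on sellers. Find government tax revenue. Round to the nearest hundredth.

44.41

Rewriting demand in inverse form: P = 48 - 2Q.
Pre-tax equilibrium: 48 - 2Q = 9 + 6Q gives Q* = 4.875, P* = 38.25.
With the tax, sellers need 14.5 more per unit: 48 - 2Q = 9 + 6Q + 14.5, so Q_t = 3.0625. Buyers pay P_b = 41.875; sellers receive P_s = P_b - 14.5 = 27.375.
Tax revenue = t x Q_t = 14.5 x 3.0625 = 44.4062.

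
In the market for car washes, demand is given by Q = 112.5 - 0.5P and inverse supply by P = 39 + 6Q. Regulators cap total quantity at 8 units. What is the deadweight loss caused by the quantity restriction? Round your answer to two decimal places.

Rewriting demand in inverse form: P = 225 - 2Q.
Unrestricted equilibrium: Q* = (225 - 39)/(2 + 6) = 23.25.
At Q = 8 the demand price is 225 - 2(8) = 209 and the supply price is 39 + 6(8) = 87.
Deadweight loss is the triangle between the curves from 8 to 23.25: (1/2)(209 - 87)(23.25 - 8) = 930.25.

930.25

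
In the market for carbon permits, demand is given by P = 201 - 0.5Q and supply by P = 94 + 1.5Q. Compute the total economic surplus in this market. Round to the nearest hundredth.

Setting demand equal to supply, 107 = 2Q, so Q* = 53.5 and P* = 174.25.
CS = (1/2)(53.5)(26.75) = 715.5625 and PS = (1/2)(53.5)(80.25) = 2146.6875, so total surplus = 2862.25.

2862.25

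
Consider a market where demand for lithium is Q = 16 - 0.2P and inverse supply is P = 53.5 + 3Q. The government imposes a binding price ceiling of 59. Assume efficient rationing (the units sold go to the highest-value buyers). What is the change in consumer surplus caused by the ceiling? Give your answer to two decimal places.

2.67

Rewriting demand in inverse form: P = 80 - 5Q.
Without the control, 80 - 5Q = 53.5 + 3Q so Q* = 3.3125 and P* = 63.4375.
At P = 59, sellers supply (59 - 53.5)/3 = 1.8333 while buyers want more, so the quantity traded is 1.8333 at price 59.
CS goes from (1/2)(3.3125)(16.5625) = 27.4316 to 30.0972 (computed as (80 - 59)(1.8333) - (1/2)(5)(1.8333)^2), a change of 2.6656.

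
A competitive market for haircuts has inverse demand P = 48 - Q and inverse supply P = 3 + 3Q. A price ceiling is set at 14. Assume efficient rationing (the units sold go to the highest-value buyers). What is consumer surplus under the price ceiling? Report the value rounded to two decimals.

Free-market equilibrium: 48 - Q = 3 + 3Q gives Q* = 11.25, P* = 36.75.
At P = 14, sellers supply (14 - 3)/3 = 3.6667 while buyers want more, so the quantity traded is 3.6667 at price 14.
The demand price at Q = 3.6667 is 44.3333. CS is the trapezoid between demand and 14 over [0, 3.6667]: (1/2)[(48 - 14) + (44.3333 - 14)](3.6667) = 117.9444.

117.94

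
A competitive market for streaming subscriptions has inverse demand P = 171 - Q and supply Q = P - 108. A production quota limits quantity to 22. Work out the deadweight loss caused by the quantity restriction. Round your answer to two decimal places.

90.25

Rewriting supply in inverse form: P = 108 + Q.
Without the quota, 171 - Q = 108 + Q gives Q* = 31.5.
At Q = 22 the demand price is 171 - (22) = 149 and the supply price is 108 + (22) = 130.
Deadweight loss is the triangle between the curves from 22 to 31.5: (1/2)(149 - 130)(31.5 - 22) = 90.25.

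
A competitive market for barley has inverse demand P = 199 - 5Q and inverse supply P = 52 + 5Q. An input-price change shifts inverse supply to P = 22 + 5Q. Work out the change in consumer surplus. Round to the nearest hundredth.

243.00

Initial equilibrium: Q_0 = 14.7, P_0 = 125.5; CS_0 = (1/2)(14.7)(73.5) = 540.225, PS_0 = (1/2)(14.7)(73.5) = 540.225.
New equilibrium: 199 - 5Q = 22 + 5Q gives Q_1 = 17.7, P_1 = 110.5; CS_1 = 783.225, PS_1 = 783.225.
Change in consumer surplus = 783.225 - 540.225 = 243.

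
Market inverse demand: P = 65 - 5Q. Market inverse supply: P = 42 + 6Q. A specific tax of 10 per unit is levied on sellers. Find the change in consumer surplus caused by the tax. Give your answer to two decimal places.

-7.44

Without the tax, 65 - 5Q = 42 + 6Q so Q* = 2.0909 and P* = 54.5455.
With the tax, sellers need 10 more per unit: 65 - 5Q = 42 + 6Q + 10, so Q_t = 1.1818. Buyers pay P_b = 59.0909; sellers receive P_s = P_b - 10 = 49.0909.
CS falls from (1/2)(2.0909)(10.4545) = 10.9298 to (1/2)(1.1818)(5.9091) = 3.4917, a change of -7.438.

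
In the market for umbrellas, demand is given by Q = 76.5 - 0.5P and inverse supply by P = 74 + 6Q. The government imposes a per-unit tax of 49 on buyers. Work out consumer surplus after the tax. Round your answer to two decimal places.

14.06

Rewriting demand in inverse form: P = 153 - 2Q.
Pre-tax equilibrium: 153 - 2Q = 74 + 6Q gives Q* = 9.875, P* = 133.25.
With the tax, buyers' net willingness to pay falls by 49: (153 - 49) - 2Q = 74 + 6Q, so Q_t = 3.75. Buyers pay P_b = 145.5; sellers receive P_s = P_b - 49 = 96.5.
Consumer surplus is the triangle under demand above P_b: (1/2)(3.75)(153 - 145.5) = 14.0625.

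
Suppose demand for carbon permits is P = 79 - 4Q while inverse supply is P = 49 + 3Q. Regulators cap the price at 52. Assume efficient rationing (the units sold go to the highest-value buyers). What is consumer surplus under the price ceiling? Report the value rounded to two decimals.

25.00

Free-market equilibrium: 79 - 4Q = 49 + 3Q gives Q* = 4.2857, P* = 61.8571.
At P = 52, sellers supply (52 - 49)/3 = 1 while buyers want more, so the quantity traded is 1 at price 52.
The demand price at Q = 1 is 75. CS is the trapezoid between demand and 52 over [0, 1]: (1/2)[(79 - 52) + (75 - 52)](1) = 25.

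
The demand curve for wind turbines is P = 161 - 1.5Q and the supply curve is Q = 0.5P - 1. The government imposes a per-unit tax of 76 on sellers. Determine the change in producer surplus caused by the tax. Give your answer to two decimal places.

Rewriting supply in inverse form: P = 2 + 2Q.
Without the tax, 161 - 1.5Q = 2 + 2Q so Q* = 45.4286 and P* = 92.8571.
A tax on sellers shifts supply up by 76: 161 - 1.5Q = 2 + 2Q + 76, so Q_t = 23.7143. Buyers pay P_b = 125.4286; sellers receive P_s = P_b - 76 = 49.4286.
PS falls from (1/2)(45.4286)(90.8571) = 2063.7551 to (1/2)(23.7143)(47.4286) = 562.3673, a change of -1501.3878.

-1501.39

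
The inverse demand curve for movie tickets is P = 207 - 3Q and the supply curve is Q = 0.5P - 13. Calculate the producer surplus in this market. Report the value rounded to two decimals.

Rewriting supply in inverse form: P = 26 + 2Q.
Set 207 - 3Q = 26 + 2Q, which gives 181 = 5Q, so Q* = 36.2 and P* = 207 - 3(36.2) = 98.4.
Producer surplus is the triangle above supply below P*: (1/2)(36.2)(98.4 - 26) = (1/2)(36.2)(72.4) = 1310.44.

1310.44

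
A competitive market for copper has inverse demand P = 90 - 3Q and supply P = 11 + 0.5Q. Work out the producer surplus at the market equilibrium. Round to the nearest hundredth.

Set 90 - 3Q = 11 + 0.5Q, which gives 79 = 3.5Q, so Q* = 22.5714 and P* = 90 - 3(22.5714) = 22.2857.
Producer surplus is the triangle above supply below P*: (1/2)(22.5714)(22.2857 - 11) = (1/2)(22.5714)(11.2857) = 127.3673.

127.37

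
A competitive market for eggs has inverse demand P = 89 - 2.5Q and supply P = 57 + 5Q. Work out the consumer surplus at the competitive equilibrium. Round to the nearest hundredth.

22.76

Setting demand equal to supply, 32 = 7.5Q, so Q* = 4.2667 and P* = 78.3333.
CS is the area between the demand curve and P* from 0 to Q*: (1/2)(4.2667)(10.6667) = 22.7556.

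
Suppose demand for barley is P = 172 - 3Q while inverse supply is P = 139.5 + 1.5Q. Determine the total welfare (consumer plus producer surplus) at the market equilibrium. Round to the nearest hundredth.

Setting demand equal to supply, 32.5 = 4.5Q, so Q* = 7.2222 and P* = 150.3333.
CS = (1/2)(7.2222)(21.6667) = 78.2407 and PS = (1/2)(7.2222)(10.8333) = 39.1204, so total surplus = 117.3611.

117.36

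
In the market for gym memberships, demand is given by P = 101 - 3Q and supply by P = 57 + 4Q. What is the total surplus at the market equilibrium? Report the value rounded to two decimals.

138.29

Setting demand equal to supply, 44 = 7Q, so Q* = 6.2857 and P* = 82.1429.
Total surplus is the full triangle between the curves from 0 to Q*: (1/2)(6.2857)(101 - 57) = 138.2857.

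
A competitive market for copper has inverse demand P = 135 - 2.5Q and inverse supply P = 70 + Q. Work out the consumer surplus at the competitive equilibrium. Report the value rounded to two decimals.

Setting demand equal to supply, 65 = 3.5Q, so Q* = 18.5714 and P* = 88.5714.
Consumer surplus is the triangle under demand above P*: (1/2)(18.5714)(135 - 88.5714) = (1/2)(18.5714)(46.4286) = 431.1224.

431.12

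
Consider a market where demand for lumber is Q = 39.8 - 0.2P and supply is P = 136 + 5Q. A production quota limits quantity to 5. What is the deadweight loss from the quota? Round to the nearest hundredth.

8.45

Rewriting demand in inverse form: P = 199 - 5Q.
Without the quota, 199 - 5Q = 136 + 5Q gives Q* = 6.3.
At Q = 5 the demand price is 199 - 5(5) = 174 and the supply price is 136 + 5(5) = 161.
DWL = (1/2)(gap between curves at 5) x (Q* - 5) = (1/2)(13)(1.3) = 8.45.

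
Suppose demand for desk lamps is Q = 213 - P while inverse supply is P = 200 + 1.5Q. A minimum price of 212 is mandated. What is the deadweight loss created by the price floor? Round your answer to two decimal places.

Rewriting demand in inverse form: P = 213 - Q.
Without the control, 213 - Q = 200 + 1.5Q so Q* = 5.2 and P* = 207.8.
At P = 212, buyers demand (213 - 212)/1 = 1 while sellers would supply more, so the quantity traded is 1 at price 212.
The lost-trades triangle has base Q* - 1 = 4.2 and height equal to the gap between the curves at Q = 1, which is 212 - 201.5 = 10.5. DWL = (1/2)(4.2)(10.5) = 22.05.

22.05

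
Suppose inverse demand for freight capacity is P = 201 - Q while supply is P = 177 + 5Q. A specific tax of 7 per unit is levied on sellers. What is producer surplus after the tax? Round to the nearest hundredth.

20.07

Pre-tax equilibrium: 201 - Q = 177 + 5Q gives Q* = 4, P* = 197.
With the tax, sellers need 7 more per unit: 201 - Q = 177 + 5Q + 7, so Q_t = 2.8333. Buyers pay P_b = 198.1667; sellers receive P_s = P_b - 7 = 191.1667.
Producer surplus is the triangle above supply below P_s: (1/2)(2.8333)(191.1667 - 177) = 20.0694.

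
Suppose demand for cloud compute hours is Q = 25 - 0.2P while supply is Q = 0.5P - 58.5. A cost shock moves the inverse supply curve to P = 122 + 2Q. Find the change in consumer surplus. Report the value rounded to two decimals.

-2.81

Rewriting demand in inverse form: P = 125 - 5Q.
Rewriting supply in inverse form: P = 117 + 2Q.
Initial equilibrium: Q_0 = 1.1429, P_0 = 119.2857; CS_0 = (1/2)(1.1429)(5.7143) = 3.2653, PS_0 = (1/2)(1.1429)(2.2857) = 1.3061.
New equilibrium: 125 - 5Q = 122 + 2Q gives Q_1 = 0.4286, P_1 = 122.8571; CS_1 = 0.4592, PS_1 = 0.1837.
Change in consumer surplus = 0.4592 - 3.2653 = -2.8061.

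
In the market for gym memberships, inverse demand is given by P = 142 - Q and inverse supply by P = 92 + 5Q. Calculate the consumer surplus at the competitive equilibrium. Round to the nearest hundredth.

Setting demand equal to supply, 50 = 6Q, so Q* = 8.3333 and P* = 133.6667.
Consumer surplus is the triangle under demand above P*: (1/2)(8.3333)(142 - 133.6667) = (1/2)(8.3333)(8.3333) = 34.7222.

34.72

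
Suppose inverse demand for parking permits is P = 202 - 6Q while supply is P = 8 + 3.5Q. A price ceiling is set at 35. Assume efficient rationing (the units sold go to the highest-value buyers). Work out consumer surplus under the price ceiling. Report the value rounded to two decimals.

Without the control, 202 - 6Q = 8 + 3.5Q so Q* = 20.4211 and P* = 79.4737.
At P = 35, sellers supply (35 - 8)/3.5 = 7.7143 while buyers want more, so the quantity traded is 7.7143 at price 35.
The demand price at Q = 7.7143 is 155.7143. CS is the trapezoid between demand and 35 over [0, 7.7143]: (1/2)[(202 - 35) + (155.7143 - 35)](7.7143) = 1109.7551.

1109.76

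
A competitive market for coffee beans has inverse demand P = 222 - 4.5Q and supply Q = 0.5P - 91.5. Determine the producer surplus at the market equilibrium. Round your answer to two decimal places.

36.00

Rewriting supply in inverse form: P = 183 + 2Q.
Equilibrium: 222 - 4.5Q = 183 + 2Q, so Q* = 6 and P* = 195.
Producer surplus is the triangle above supply below P*: (1/2)(6)(195 - 183) = (1/2)(6)(12) = 36.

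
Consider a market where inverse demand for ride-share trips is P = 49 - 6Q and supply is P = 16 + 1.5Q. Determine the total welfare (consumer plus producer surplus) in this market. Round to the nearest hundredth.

72.60

Set 49 - 6Q = 16 + 1.5Q, which gives 33 = 7.5Q, so Q* = 4.4 and P* = 49 - 6(4.4) = 22.6.
CS = (1/2)(4.4)(26.4) = 58.08 and PS = (1/2)(4.4)(6.6) = 14.52, so total surplus = 72.6.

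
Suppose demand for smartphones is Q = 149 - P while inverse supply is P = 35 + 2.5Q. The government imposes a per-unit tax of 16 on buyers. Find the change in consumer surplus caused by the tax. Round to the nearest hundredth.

Rewriting demand in inverse form: P = 149 - Q.
Without the tax, 149 - Q = 35 + 2.5Q so Q* = 32.5714 and P* = 116.4286.
A tax on buyers shifts demand down by 16: (149 - 16) - Q = 35 + 2.5Q, so Q_t = 28. Buyers pay P_b = 121; sellers receive P_s = P_b - 16 = 105.
Consumers lose the trapezoid between P* and P_b out to Q_t plus the triangle from Q_t to Q*: change in CS = 392 - 530.449 = -138.449.

-138.45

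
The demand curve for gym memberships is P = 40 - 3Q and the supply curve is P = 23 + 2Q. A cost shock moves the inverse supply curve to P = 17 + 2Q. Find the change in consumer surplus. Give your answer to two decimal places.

Initial equilibrium: Q_0 = 3.4, P_0 = 29.8; CS_0 = (1/2)(3.4)(10.2) = 17.34, PS_0 = (1/2)(3.4)(6.8) = 11.56.
New equilibrium: 40 - 3Q = 17 + 2Q gives Q_1 = 4.6, P_1 = 26.2; CS_1 = 31.74, PS_1 = 21.16.
Change in consumer surplus = 31.74 - 17.34 = 14.4.

14.40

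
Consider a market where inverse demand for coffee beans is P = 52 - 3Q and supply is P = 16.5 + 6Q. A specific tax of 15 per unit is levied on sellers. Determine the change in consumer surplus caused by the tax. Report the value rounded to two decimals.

Without the tax, 52 - 3Q = 16.5 + 6Q so Q* = 3.9444 and P* = 40.1667.
With the tax, sellers need 15 more per unit: 52 - 3Q = 16.5 + 6Q + 15, so Q_t = 2.2778. Buyers pay P_b = 45.1667; sellers receive P_s = P_b - 15 = 30.1667.
Consumers lose the trapezoid between P* and P_b out to Q_t plus the triangle from Q_t to Q*: change in CS = 7.7824 - 23.338 = -15.5556.

-15.56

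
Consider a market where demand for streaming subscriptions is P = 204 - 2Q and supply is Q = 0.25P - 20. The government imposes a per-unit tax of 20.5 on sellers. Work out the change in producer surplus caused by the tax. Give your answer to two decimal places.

Rewriting supply in inverse form: P = 80 + 4Q.
Pre-tax equilibrium: 204 - 2Q = 80 + 4Q gives Q* = 20.6667, P* = 162.6667.
With the tax, sellers need 20.5 more per unit: 204 - 2Q = 80 + 4Q + 20.5, so Q_t = 17.25. Buyers pay P_b = 169.5; sellers receive P_s = P_b - 20.5 = 149.
PS falls from (1/2)(20.6667)(82.6667) = 854.2222 to (1/2)(17.25)(69) = 595.125, a change of -259.0972.

-259.10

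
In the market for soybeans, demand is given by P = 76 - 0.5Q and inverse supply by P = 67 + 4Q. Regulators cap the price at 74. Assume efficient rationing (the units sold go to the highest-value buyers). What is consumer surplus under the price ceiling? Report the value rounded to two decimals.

2.73

Free-market equilibrium: 76 - 0.5Q = 67 + 4Q gives Q* = 2, P* = 75.
At P = 74, sellers supply (74 - 67)/4 = 1.75 while buyers want more, so the quantity traded is 1.75 at price 74.
The demand price at Q = 1.75 is 75.125. CS is the trapezoid between demand and 74 over [0, 1.75]: (1/2)[(76 - 74) + (75.125 - 74)](1.75) = 2.7344.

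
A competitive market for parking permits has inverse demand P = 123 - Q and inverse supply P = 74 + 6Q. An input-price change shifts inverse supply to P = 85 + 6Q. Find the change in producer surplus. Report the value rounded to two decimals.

-58.59

Initial equilibrium: Q_0 = 7, P_0 = 116; CS_0 = (1/2)(7)(7) = 24.5, PS_0 = (1/2)(7)(42) = 147.
New equilibrium: 123 - Q = 85 + 6Q gives Q_1 = 5.4286, P_1 = 117.5714; CS_1 = 14.7347, PS_1 = 88.4082.
Change in producer surplus = 88.4082 - 147 = -58.5918.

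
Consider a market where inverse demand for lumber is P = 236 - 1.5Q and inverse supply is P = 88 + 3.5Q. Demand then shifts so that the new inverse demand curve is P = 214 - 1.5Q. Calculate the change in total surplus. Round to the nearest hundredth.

Initial equilibrium: Q_0 = 29.6, P_0 = 191.6; CS_0 = (1/2)(29.6)(44.4) = 657.12, PS_0 = (1/2)(29.6)(103.6) = 1533.28.
New equilibrium: 214 - 1.5Q = 88 + 3.5Q gives Q_1 = 25.2, P_1 = 176.2; CS_1 = 476.28, PS_1 = 1111.32.
Change in total surplus = (476.28 + 1111.32) - (657.12 + 1533.28) = -602.8.

-602.80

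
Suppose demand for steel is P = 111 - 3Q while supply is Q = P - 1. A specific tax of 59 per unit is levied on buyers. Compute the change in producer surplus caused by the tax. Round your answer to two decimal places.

-296.84

Rewriting supply in inverse form: P = 1 + Q.
Without the tax, 111 - 3Q = 1 + Q so Q* = 27.5 and P* = 28.5.
A tax on buyers shifts demand down by 59: (111 - 59) - 3Q = 1 + Q, so Q_t = 12.75. Buyers pay P_b = 72.75; sellers receive P_s = P_b - 59 = 13.75.
Producers lose the trapezoid between P_s and P* out to Q_t plus the triangle from Q_t to Q*: change in PS = 81.2812 - 378.125 = -296.8438.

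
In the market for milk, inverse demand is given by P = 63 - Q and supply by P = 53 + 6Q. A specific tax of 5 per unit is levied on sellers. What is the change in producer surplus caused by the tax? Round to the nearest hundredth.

-4.59

Without the tax, 63 - Q = 53 + 6Q so Q* = 1.4286 and P* = 61.5714.
A tax on sellers shifts supply up by 5: 63 - Q = 53 + 6Q + 5, so Q_t = 0.7143. Buyers pay P_b = 62.2857; sellers receive P_s = P_b - 5 = 57.2857.
PS falls from (1/2)(1.4286)(8.5714) = 6.1224 to (1/2)(0.7143)(4.2857) = 1.5306, a change of -4.5918.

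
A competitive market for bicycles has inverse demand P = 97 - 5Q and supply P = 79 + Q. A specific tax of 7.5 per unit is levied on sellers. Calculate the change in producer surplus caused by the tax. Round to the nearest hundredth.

-2.97

Without the tax, 97 - 5Q = 79 + Q so Q* = 3 and P* = 82.
A tax on sellers shifts supply up by 7.5: 97 - 5Q = 79 + Q + 7.5, so Q_t = 1.75. Buyers pay P_b = 88.25; sellers receive P_s = P_b - 7.5 = 80.75.
Producers lose the trapezoid between P_s and P* out to Q_t plus the triangle from Q_t to Q*: change in PS = 1.5312 - 4.5 = -2.9688.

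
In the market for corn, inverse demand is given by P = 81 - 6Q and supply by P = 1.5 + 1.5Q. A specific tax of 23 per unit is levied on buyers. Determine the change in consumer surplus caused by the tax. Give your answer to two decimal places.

-166.83

Without the tax, 81 - 6Q = 1.5 + 1.5Q so Q* = 10.6 and P* = 17.4.
A tax on buyers shifts demand down by 23: (81 - 23) - 6Q = 1.5 + 1.5Q, so Q_t = 7.5333. Buyers pay P_b = 35.8; sellers receive P_s = P_b - 23 = 12.8.
CS falls from (1/2)(10.6)(63.6) = 337.08 to (1/2)(7.5333)(45.2) = 170.2533, a change of -166.8267.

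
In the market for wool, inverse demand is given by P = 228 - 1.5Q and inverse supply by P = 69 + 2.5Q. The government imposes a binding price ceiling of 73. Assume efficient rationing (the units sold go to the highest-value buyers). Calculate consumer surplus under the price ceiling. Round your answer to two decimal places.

246.08

Free-market equilibrium: 228 - 1.5Q = 69 + 2.5Q gives Q* = 39.75, P* = 168.375.
At P = 73, sellers supply (73 - 69)/2.5 = 1.6 while buyers want more, so the quantity traded is 1.6 at price 73.
The demand price at Q = 1.6 is 225.6. CS is the trapezoid between demand and 73 over [0, 1.6]: (1/2)[(228 - 73) + (225.6 - 73)](1.6) = 246.08.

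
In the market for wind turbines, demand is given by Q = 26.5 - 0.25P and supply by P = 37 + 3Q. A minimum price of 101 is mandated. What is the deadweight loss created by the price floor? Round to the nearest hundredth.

Rewriting demand in inverse form: P = 106 - 4Q.
Without the control, 106 - 4Q = 37 + 3Q so Q* = 9.8571 and P* = 66.5714.
At the floor price 101, quantity demanded is (106 - 101)/4 = 1.25; demand is the short side, so Q = 1.25 trades at P = 101.
The lost-trades triangle has base Q* - 1.25 = 8.6071 and height equal to the gap between the curves at Q = 1.25, which is 101 - 40.75 = 60.25. DWL = (1/2)(8.6071)(60.25) = 259.2902.

259.29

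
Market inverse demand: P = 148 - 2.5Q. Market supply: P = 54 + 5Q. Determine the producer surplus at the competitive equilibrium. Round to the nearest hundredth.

Setting demand equal to supply, 94 = 7.5Q, so Q* = 12.5333 and P* = 116.6667.
Producer surplus is the triangle above supply below P*: (1/2)(12.5333)(116.6667 - 54) = (1/2)(12.5333)(62.6667) = 392.7111.

392.71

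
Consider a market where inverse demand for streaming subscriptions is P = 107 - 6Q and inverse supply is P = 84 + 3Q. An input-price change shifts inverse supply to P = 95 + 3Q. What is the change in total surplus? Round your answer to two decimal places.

Initial equilibrium: Q_0 = 2.5556, P_0 = 91.6667; CS_0 = (1/2)(2.5556)(15.3333) = 19.5926, PS_0 = (1/2)(2.5556)(7.6667) = 9.7963.
New equilibrium: 107 - 6Q = 95 + 3Q gives Q_1 = 1.3333, P_1 = 99; CS_1 = 5.3333, PS_1 = 2.6667.
Change in total surplus = (5.3333 + 2.6667) - (19.5926 + 9.7963) = -21.3889.

-21.39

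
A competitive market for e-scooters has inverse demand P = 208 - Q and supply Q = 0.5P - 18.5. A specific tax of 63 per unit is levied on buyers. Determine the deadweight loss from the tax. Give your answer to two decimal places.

661.50

Rewriting supply in inverse form: P = 37 + 2Q.
Pre-tax equilibrium: 208 - Q = 37 + 2Q gives Q* = 57, P* = 151.
With the tax, buyers' net willingness to pay falls by 63: (208 - 63) - Q = 37 + 2Q, so Q_t = 36. Buyers pay P_b = 172; sellers receive P_s = P_b - 63 = 109.
Deadweight loss is the triangle between the curves from Q_t to Q*: (1/2)(57 - 36)(63) = 661.5.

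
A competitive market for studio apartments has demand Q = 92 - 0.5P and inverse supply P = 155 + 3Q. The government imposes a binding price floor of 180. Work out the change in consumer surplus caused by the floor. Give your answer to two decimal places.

-29.64

Rewriting demand in inverse form: P = 184 - 2Q.
Free-market equilibrium: 184 - 2Q = 155 + 3Q gives Q* = 5.8, P* = 172.4.
At the floor price 180, quantity demanded is (184 - 180)/2 = 2; demand is the short side, so Q = 2 trades at P = 180.
CS goes from (1/2)(5.8)(11.6) = 33.64 to 4 (computed as (184 - 180)(2) - (1/2)(2)(2)^2), a change of -29.64.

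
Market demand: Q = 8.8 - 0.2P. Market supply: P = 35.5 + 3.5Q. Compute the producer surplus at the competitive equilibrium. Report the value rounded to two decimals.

Rewriting demand in inverse form: P = 44 - 5Q.
Setting demand equal to supply, 8.5 = 8.5Q, so Q* = 1 and P* = 39.
PS is the area between P* and the supply curve from 0 to Q*: (1/2)(1)(3.5) = 1.75.

1.75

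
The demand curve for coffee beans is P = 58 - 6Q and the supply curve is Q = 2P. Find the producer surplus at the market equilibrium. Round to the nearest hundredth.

Rewriting supply in inverse form: P = 0.5Q.
Set 58 - 6Q = 0.5Q, which gives 58 = 6.5Q, so Q* = 8.9231 and P* = 58 - 6(8.9231) = 4.4615.
PS is the area between P* and the supply curve from 0 to Q*: (1/2)(8.9231)(4.4615) = 19.9053.

19.91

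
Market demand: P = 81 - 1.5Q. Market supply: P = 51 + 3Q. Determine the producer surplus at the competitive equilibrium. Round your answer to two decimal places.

Equilibrium: 81 - 1.5Q = 51 + 3Q, so Q* = 6.6667 and P* = 71.
Producer surplus is the triangle above supply below P*: (1/2)(6.6667)(71 - 51) = (1/2)(6.6667)(20) = 66.6667.

66.67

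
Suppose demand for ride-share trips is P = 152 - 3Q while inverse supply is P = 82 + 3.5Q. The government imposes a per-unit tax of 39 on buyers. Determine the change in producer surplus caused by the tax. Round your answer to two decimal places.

Pre-tax equilibrium: 152 - 3Q = 82 + 3.5Q gives Q* = 10.7692, P* = 119.6923.
A tax on buyers shifts demand down by 39: (152 - 39) - 3Q = 82 + 3.5Q, so Q_t = 4.7692. Buyers pay P_b = 137.6923; sellers receive P_s = P_b - 39 = 98.6923.
PS falls from (1/2)(10.7692)(37.6923) = 202.9586 to (1/2)(4.7692)(16.6923) = 39.8047, a change of -163.1538.

-163.15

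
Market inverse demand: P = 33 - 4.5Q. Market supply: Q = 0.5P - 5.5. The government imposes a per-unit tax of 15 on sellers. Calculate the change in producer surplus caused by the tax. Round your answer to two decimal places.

-10.30

Rewriting supply in inverse form: P = 11 + 2Q.
Pre-tax equilibrium: 33 - 4.5Q = 11 + 2Q gives Q* = 3.3846, P* = 17.7692.
A tax on sellers shifts supply up by 15: 33 - 4.5Q = 11 + 2Q + 15, so Q_t = 1.0769. Buyers pay P_b = 28.1538; sellers receive P_s = P_b - 15 = 13.1538.
PS falls from (1/2)(3.3846)(6.7692) = 11.4556 to (1/2)(1.0769)(2.1538) = 1.1598, a change of -10.2959.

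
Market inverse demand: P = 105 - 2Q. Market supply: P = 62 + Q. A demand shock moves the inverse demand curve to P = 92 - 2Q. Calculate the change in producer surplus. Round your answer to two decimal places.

-52.72

Initial equilibrium: Q_0 = 14.3333, P_0 = 76.3333; CS_0 = (1/2)(14.3333)(28.6667) = 205.4444, PS_0 = (1/2)(14.3333)(14.3333) = 102.7222.
New equilibrium: 92 - 2Q = 62 + Q gives Q_1 = 10, P_1 = 72; CS_1 = 100, PS_1 = 50.
Change in producer surplus = 50 - 102.7222 = -52.7222.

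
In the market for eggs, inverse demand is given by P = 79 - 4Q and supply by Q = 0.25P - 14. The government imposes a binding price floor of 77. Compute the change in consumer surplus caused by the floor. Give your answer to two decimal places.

-16.03

Rewriting supply in inverse form: P = 56 + 4Q.
Free-market equilibrium: 79 - 4Q = 56 + 4Q gives Q* = 2.875, P* = 67.5.
At the floor price 77, quantity demanded is (79 - 77)/4 = 0.5; demand is the short side, so Q = 0.5 trades at P = 77.
CS goes from (1/2)(2.875)(11.5) = 16.5312 to 0.5 (computed as (79 - 77)(0.5) - (1/2)(4)(0.5)^2), a change of -16.0312.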